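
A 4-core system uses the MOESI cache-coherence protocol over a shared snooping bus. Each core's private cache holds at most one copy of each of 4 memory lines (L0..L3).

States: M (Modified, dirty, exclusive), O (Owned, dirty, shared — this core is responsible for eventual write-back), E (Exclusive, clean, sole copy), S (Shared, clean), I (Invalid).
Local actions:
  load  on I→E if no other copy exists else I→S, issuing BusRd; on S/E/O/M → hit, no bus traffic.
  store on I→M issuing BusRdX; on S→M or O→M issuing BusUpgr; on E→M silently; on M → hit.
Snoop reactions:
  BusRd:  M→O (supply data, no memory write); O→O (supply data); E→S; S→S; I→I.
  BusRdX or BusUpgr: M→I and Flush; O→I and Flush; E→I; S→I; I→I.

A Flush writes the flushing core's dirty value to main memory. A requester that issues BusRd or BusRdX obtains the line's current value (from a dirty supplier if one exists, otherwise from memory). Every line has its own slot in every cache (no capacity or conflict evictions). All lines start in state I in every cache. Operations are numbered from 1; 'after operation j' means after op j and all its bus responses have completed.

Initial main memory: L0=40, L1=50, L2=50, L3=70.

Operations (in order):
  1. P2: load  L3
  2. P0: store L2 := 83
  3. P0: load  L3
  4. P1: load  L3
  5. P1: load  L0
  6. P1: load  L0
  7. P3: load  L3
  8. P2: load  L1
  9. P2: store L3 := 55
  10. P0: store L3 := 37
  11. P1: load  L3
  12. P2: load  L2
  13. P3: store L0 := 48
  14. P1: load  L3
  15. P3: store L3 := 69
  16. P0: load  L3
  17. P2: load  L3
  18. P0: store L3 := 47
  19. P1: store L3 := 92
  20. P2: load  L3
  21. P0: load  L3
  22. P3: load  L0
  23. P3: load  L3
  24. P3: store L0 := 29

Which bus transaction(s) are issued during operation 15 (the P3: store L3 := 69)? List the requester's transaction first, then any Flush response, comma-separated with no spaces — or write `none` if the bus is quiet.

1. P2: load  L3  bus=[BusRd]  L3: P0=I P1=I P2=E P3=I  mem[L3]=70
2. P0: store L2 := 83  bus=[BusRdX]  L2: P0=M P1=I P2=I P3=I  mem[L2]=50
3. P0: load  L3  bus=[BusRd]  L3: P0=S P1=I P2=S P3=I  mem[L3]=70
4. P1: load  L3  bus=[BusRd]  L3: P0=S P1=S P2=S P3=I  mem[L3]=70
5. P1: load  L0  bus=[BusRd]  L0: P0=I P1=E P2=I P3=I  mem[L0]=40
6. P1: load  L0  bus=[-]  L0: P0=I P1=E P2=I P3=I  mem[L0]=40
7. P3: load  L3  bus=[BusRd]  L3: P0=S P1=S P2=S P3=S  mem[L3]=70
8. P2: load  L1  bus=[BusRd]  L1: P0=I P1=I P2=E P3=I  mem[L1]=50
9. P2: store L3 := 55  bus=[BusUpgr]  L3: P0=I P1=I P2=M P3=I  mem[L3]=70
10. P0: store L3 := 37  bus=[BusRdX,Flush]  L3: P0=M P1=I P2=I P3=I  mem[L3]=55
11. P1: load  L3  bus=[BusRd]  L3: P0=O P1=S P2=I P3=I  mem[L3]=55
12. P2: load  L2  bus=[BusRd]  L2: P0=O P1=I P2=S P3=I  mem[L2]=50
13. P3: store L0 := 48  bus=[BusRdX]  L0: P0=I P1=I P2=I P3=M  mem[L0]=40
14. P1: load  L3  bus=[-]  L3: P0=O P1=S P2=I P3=I  mem[L3]=55
15. P3: store L3 := 69  bus=[BusRdX,Flush]  L3: P0=I P1=I P2=I P3=M  mem[L3]=37
16. P0: load  L3  bus=[BusRd]  L3: P0=S P1=I P2=I P3=O  mem[L3]=37
17. P2: load  L3  bus=[BusRd]  L3: P0=S P1=I P2=S P3=O  mem[L3]=37
18. P0: store L3 := 47  bus=[BusUpgr,Flush]  L3: P0=M P1=I P2=I P3=I  mem[L3]=69
19. P1: store L3 := 92  bus=[BusRdX,Flush]  L3: P0=I P1=M P2=I P3=I  mem[L3]=47
20. P2: load  L3  bus=[BusRd]  L3: P0=I P1=O P2=S P3=I  mem[L3]=47
21. P0: load  L3  bus=[BusRd]  L3: P0=S P1=O P2=S P3=I  mem[L3]=47
22. P3: load  L0  bus=[-]  L0: P0=I P1=I P2=I P3=M  mem[L0]=40
23. P3: load  L3  bus=[BusRd]  L3: P0=S P1=O P2=S P3=S  mem[L3]=47
24. P3: store L0 := 29  bus=[-]  L0: P0=I P1=I P2=I P3=M  mem[L0]=40

bus = BusRdX,Flush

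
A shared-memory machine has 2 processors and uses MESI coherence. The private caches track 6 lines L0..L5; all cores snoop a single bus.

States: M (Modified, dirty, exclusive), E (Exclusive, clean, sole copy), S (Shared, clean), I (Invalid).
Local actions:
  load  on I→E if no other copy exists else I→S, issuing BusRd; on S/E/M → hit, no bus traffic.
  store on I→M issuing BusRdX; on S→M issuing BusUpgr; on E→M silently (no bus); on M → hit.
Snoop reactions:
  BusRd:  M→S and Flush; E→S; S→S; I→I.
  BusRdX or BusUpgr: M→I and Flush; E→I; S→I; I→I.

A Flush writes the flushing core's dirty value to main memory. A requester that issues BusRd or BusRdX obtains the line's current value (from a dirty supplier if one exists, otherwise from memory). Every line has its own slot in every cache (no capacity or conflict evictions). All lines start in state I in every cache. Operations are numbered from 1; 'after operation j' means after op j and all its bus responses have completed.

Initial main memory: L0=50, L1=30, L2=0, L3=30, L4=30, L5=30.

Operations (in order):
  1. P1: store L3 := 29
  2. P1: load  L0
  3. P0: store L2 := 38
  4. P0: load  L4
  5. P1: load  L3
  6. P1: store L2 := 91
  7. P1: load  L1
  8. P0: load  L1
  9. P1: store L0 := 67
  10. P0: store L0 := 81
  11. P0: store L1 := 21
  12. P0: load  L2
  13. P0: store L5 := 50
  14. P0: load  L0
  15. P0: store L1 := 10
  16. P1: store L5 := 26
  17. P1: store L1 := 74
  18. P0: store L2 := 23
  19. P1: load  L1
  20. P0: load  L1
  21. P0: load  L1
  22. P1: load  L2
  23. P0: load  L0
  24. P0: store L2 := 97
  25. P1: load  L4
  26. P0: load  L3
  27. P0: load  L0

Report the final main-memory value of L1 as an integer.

  op1 P1: store L3 := 29 → I/M on L3; bus BusRdX; mem=30
  op2 P1: load  L0 → I/E on L0; bus BusRd; mem=50
  op3 P0: store L2 := 38 → M/I on L2; bus BusRdX; mem=0
  op4 P0: load  L4 → E/I on L4; bus BusRd; mem=30
  op5 P1: load  L3 → I/M on L3; bus (none); mem=30
  op6 P1: store L2 := 91 → I/M on L2; bus BusRdX Flush; mem=38
  op7 P1: load  L1 → I/E on L1; bus BusRd; mem=30
  op8 P0: load  L1 → S/S on L1; bus BusRd; mem=30
  op9 P1: store L0 := 67 → I/M on L0; bus (none); mem=50
  op10 P0: store L0 := 81 → M/I on L0; bus BusRdX Flush; mem=67
  op11 P0: store L1 := 21 → M/I on L1; bus BusUpgr; mem=30
  op12 P0: load  L2 → S/S on L2; bus BusRd Flush; mem=91
  op13 P0: store L5 := 50 → M/I on L5; bus BusRdX; mem=30
  op14 P0: load  L0 → M/I on L0; bus (none); mem=67
  op15 P0: store L1 := 10 → M/I on L1; bus (none); mem=30
  op16 P1: store L5 := 26 → I/M on L5; bus BusRdX Flush; mem=50
  op17 P1: store L1 := 74 → I/M on L1; bus BusRdX Flush; mem=10
  op18 P0: store L2 := 23 → M/I on L2; bus BusUpgr; mem=91
  op19 P1: load  L1 → I/M on L1; bus (none); mem=10
  op20 P0: load  L1 → S/S on L1; bus BusRd Flush; mem=74
  op21 P0: load  L1 → S/S on L1; bus (none); mem=74
  op22 P1: load  L2 → S/S on L2; bus BusRd Flush; mem=23
  op23 P0: load  L0 → M/I on L0; bus (none); mem=67
  op24 P0: store L2 := 97 → M/I on L2; bus BusUpgr; mem=23
  op25 P1: load  L4 → S/S on L4; bus BusRd; mem=30
  op26 P0: load  L3 → S/S on L3; bus BusRd Flush; mem=29
  op27 P0: load  L0 → M/I on L0; bus (none); mem=67

memory[L1] = 74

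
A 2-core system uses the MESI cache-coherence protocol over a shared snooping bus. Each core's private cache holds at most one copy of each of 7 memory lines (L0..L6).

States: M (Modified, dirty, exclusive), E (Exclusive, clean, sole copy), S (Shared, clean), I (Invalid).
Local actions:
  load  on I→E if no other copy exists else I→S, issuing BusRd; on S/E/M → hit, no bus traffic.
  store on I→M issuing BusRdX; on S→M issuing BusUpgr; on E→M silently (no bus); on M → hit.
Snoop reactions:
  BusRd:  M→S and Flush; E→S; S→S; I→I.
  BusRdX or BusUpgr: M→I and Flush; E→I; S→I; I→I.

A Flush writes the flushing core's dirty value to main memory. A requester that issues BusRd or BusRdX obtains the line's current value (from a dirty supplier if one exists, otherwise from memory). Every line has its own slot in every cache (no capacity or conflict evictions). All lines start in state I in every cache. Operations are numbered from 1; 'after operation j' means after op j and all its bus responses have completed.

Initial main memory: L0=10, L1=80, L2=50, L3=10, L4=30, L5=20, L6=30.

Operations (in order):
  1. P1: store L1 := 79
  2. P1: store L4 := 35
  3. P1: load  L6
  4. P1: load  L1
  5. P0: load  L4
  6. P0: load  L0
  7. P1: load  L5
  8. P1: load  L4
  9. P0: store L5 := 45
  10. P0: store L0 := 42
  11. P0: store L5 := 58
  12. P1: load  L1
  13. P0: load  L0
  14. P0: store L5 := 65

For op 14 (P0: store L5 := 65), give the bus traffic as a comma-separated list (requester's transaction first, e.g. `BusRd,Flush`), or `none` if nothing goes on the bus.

1. P1: store L1 := 79  bus=[BusRdX]  L1: P0=I P1=M  mem[L1]=80
2. P1: store L4 := 35  bus=[BusRdX]  L4: P0=I P1=M  mem[L4]=30
3. P1: load  L6  bus=[BusRd]  L6: P0=I P1=E  mem[L6]=30
4. P1: load  L1  bus=[-]  L1: P0=I P1=M  mem[L1]=80
5. P0: load  L4  bus=[BusRd,Flush]  L4: P0=S P1=S  mem[L4]=35
6. P0: load  L0  bus=[BusRd]  L0: P0=E P1=I  mem[L0]=10
7. P1: load  L5  bus=[BusRd]  L5: P0=I P1=E  mem[L5]=20
8. P1: load  L4  bus=[-]  L4: P0=S P1=S  mem[L4]=35
9. P0: store L5 := 45  bus=[BusRdX]  L5: P0=M P1=I  mem[L5]=20
10. P0: store L0 := 42  bus=[-]  L0: P0=M P1=I  mem[L0]=10
11. P0: store L5 := 58  bus=[-]  L5: P0=M P1=I  mem[L5]=20
12. P1: load  L1  bus=[-]  L1: P0=I P1=M  mem[L1]=80
13. P0: load  L0  bus=[-]  L0: P0=M P1=I  mem[L0]=10
14. P0: store L5 := 65  bus=[-]  L5: P0=M P1=I  mem[L5]=20

bus = none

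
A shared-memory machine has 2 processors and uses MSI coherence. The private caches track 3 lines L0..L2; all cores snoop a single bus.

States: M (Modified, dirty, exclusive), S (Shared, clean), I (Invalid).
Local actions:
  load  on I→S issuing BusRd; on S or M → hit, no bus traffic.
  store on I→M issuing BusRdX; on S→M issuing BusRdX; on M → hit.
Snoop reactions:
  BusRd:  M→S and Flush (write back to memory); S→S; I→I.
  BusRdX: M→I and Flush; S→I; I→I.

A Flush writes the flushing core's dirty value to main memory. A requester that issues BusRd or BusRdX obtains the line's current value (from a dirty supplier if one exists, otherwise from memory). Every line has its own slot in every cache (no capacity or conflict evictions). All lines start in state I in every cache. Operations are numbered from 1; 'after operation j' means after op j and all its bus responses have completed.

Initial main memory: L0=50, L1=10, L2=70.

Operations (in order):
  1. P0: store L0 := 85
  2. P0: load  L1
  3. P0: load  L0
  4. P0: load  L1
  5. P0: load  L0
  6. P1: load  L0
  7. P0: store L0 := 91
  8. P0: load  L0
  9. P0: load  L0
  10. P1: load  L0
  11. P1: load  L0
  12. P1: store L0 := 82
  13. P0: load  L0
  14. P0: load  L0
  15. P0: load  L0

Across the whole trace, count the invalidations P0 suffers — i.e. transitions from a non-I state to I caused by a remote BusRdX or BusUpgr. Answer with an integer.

invalidations = 1

[1] P0: store L0 := 85 | P0:M(85), P1:I | bus: BusRdX
[2] P0: load  L1 | P0:S(10), P1:I | bus: BusRd
[3] P0: load  L0 | P0:M(85), P1:I | bus: none
[4] P0: load  L1 | P0:S(10), P1:I | bus: none
[5] P0: load  L0 | P0:M(85), P1:I | bus: none
[6] P1: load  L0 | P0:S(85), P1:S(85) | bus: BusRd,Flush
[7] P0: store L0 := 91 | P0:M(91), P1:I | bus: BusRdX
[8] P0: load  L0 | P0:M(91), P1:I | bus: none
[9] P0: load  L0 | P0:M(91), P1:I | bus: none
[10] P1: load  L0 | P0:S(91), P1:S(91) | bus: BusRd,Flush
[11] P1: load  L0 | P0:S(91), P1:S(91) | bus: none
[12] P1: store L0 := 82 | P0:I, P1:M(82) | bus: BusRdX
[13] P0: load  L0 | P0:S(82), P1:S(82) | bus: BusRd,Flush
[14] P0: load  L0 | P0:S(82), P1:S(82) | bus: none
[15] P0: load  L0 | P0:S(82), P1:S(82) | bus: none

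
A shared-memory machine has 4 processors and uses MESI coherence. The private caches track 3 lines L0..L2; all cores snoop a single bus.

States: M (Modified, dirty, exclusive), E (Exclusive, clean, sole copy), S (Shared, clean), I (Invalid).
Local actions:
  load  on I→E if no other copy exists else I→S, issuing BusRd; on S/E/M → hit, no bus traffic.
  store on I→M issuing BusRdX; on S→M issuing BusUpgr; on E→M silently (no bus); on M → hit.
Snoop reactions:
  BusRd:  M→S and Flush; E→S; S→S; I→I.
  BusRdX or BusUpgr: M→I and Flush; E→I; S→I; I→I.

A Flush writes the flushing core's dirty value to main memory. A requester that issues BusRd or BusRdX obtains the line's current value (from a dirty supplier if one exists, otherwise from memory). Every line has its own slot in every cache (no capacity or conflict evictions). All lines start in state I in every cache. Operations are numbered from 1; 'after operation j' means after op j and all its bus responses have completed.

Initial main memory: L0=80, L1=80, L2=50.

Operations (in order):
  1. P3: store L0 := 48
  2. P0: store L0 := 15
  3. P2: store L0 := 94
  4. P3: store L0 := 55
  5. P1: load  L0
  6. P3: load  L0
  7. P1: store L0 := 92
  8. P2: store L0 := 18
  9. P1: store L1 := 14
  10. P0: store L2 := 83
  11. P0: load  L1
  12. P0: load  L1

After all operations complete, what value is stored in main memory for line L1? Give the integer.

1. P3: store L0 := 48  bus=[BusRdX]  L0: P0=I P1=I P2=I P3=M  mem[L0]=80
2. P0: store L0 := 15  bus=[BusRdX,Flush]  L0: P0=M P1=I P2=I P3=I  mem[L0]=48
3. P2: store L0 := 94  bus=[BusRdX,Flush]  L0: P0=I P1=I P2=M P3=I  mem[L0]=15
4. P3: store L0 := 55  bus=[BusRdX,Flush]  L0: P0=I P1=I P2=I P3=M  mem[L0]=94
5. P1: load  L0  bus=[BusRd,Flush]  L0: P0=I P1=S P2=I P3=S  mem[L0]=55
6. P3: load  L0  bus=[-]  L0: P0=I P1=S P2=I P3=S  mem[L0]=55
7. P1: store L0 := 92  bus=[BusUpgr]  L0: P0=I P1=M P2=I P3=I  mem[L0]=55
8. P2: store L0 := 18  bus=[BusRdX,Flush]  L0: P0=I P1=I P2=M P3=I  mem[L0]=92
9. P1: store L1 := 14  bus=[BusRdX]  L1: P0=I P1=M P2=I P3=I  mem[L1]=80
10. P0: store L2 := 83  bus=[BusRdX]  L2: P0=M P1=I P2=I P3=I  mem[L2]=50
11. P0: load  L1  bus=[BusRd,Flush]  L1: P0=S P1=S P2=I P3=I  mem[L1]=14
12. P0: load  L1  bus=[-]  L1: P0=S P1=S P2=I P3=I  mem[L1]=14

memory[L1] = 14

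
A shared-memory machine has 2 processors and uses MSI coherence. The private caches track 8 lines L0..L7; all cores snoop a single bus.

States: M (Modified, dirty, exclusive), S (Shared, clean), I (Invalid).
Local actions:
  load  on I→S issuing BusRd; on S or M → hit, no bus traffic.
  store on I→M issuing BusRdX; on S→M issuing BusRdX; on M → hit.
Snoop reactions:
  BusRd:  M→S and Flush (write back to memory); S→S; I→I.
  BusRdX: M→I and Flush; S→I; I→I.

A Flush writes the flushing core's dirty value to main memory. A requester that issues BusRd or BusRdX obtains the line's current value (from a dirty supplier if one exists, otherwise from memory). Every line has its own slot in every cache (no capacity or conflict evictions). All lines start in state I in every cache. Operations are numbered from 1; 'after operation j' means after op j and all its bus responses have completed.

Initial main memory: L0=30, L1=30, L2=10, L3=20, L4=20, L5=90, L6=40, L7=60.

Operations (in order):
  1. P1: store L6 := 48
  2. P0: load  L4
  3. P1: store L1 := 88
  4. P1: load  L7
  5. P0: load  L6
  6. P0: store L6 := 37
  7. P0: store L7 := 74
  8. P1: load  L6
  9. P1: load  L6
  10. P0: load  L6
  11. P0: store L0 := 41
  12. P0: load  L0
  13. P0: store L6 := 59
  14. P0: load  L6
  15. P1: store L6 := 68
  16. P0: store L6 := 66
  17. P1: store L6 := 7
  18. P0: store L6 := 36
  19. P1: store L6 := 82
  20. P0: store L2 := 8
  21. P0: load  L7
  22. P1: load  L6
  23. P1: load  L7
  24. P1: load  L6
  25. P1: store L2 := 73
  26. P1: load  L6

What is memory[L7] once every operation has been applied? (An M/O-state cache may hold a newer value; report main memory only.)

[1] P1: store L6 := 48 | P0:I, P1:M(48) | bus: BusRdX
[2] P0: load  L4 | P0:S(20), P1:I | bus: BusRd
[3] P1: store L1 := 88 | P0:I, P1:M(88) | bus: BusRdX
[4] P1: load  L7 | P0:I, P1:S(60) | bus: BusRd
[5] P0: load  L6 | P0:S(48), P1:S(48) | bus: BusRd,Flush
[6] P0: store L6 := 37 | P0:M(37), P1:I | bus: BusRdX
[7] P0: store L7 := 74 | P0:M(74), P1:I | bus: BusRdX
[8] P1: load  L6 | P0:S(37), P1:S(37) | bus: BusRd,Flush
[9] P1: load  L6 | P0:S(37), P1:S(37) | bus: none
[10] P0: load  L6 | P0:S(37), P1:S(37) | bus: none
[11] P0: store L0 := 41 | P0:M(41), P1:I | bus: BusRdX
[12] P0: load  L0 | P0:M(41), P1:I | bus: none
[13] P0: store L6 := 59 | P0:M(59), P1:I | bus: BusRdX
[14] P0: load  L6 | P0:M(59), P1:I | bus: none
[15] P1: store L6 := 68 | P0:I, P1:M(68) | bus: BusRdX,Flush
[16] P0: store L6 := 66 | P0:M(66), P1:I | bus: BusRdX,Flush
[17] P1: store L6 := 7 | P0:I, P1:M(7) | bus: BusRdX,Flush
[18] P0: store L6 := 36 | P0:M(36), P1:I | bus: BusRdX,Flush
[19] P1: store L6 := 82 | P0:I, P1:M(82) | bus: BusRdX,Flush
[20] P0: store L2 := 8 | P0:M(8), P1:I | bus: BusRdX
[21] P0: load  L7 | P0:M(74), P1:I | bus: none
[22] P1: load  L6 | P0:I, P1:M(82) | bus: none
[23] P1: load  L7 | P0:S(74), P1:S(74) | bus: BusRd,Flush
[24] P1: load  L6 | P0:I, P1:M(82) | bus: none
[25] P1: store L2 := 73 | P0:I, P1:M(73) | bus: BusRdX,Flush
[26] P1: load  L6 | P0:I, P1:M(82) | bus: none

memory[L7] = 74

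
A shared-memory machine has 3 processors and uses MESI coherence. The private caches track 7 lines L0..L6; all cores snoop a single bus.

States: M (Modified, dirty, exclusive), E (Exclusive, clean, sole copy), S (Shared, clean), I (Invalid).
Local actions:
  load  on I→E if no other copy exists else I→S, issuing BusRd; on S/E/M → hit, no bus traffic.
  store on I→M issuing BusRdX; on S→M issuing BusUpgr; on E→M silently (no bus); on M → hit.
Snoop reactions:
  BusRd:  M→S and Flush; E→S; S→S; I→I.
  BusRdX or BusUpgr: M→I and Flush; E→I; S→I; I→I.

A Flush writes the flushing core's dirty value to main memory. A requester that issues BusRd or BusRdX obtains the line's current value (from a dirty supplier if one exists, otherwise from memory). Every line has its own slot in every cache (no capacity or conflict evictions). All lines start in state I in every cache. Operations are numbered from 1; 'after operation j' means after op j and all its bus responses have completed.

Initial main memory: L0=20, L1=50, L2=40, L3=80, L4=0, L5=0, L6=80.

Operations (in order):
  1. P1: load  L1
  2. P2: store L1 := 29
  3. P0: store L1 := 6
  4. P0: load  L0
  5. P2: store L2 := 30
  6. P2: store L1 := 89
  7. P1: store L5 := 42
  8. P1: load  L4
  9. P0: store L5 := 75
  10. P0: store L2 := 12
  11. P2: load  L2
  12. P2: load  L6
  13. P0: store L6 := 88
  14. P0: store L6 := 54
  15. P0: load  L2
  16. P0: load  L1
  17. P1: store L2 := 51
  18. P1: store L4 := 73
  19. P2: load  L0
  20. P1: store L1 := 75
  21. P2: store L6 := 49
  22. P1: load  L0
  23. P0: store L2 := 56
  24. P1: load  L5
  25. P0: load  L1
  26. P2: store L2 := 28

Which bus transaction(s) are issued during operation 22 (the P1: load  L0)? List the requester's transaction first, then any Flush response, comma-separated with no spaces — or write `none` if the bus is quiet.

[1] P1: load  L1 | P0:I, P1:E(50), P2:I | bus: BusRd
[2] P2: store L1 := 29 | P0:I, P1:I, P2:M(29) | bus: BusRdX
[3] P0: store L1 := 6 | P0:M(6), P1:I, P2:I | bus: BusRdX,Flush
[4] P0: load  L0 | P0:E(20), P1:I, P2:I | bus: BusRd
[5] P2: store L2 := 30 | P0:I, P1:I, P2:M(30) | bus: BusRdX
[6] P2: store L1 := 89 | P0:I, P1:I, P2:M(89) | bus: BusRdX,Flush
[7] P1: store L5 := 42 | P0:I, P1:M(42), P2:I | bus: BusRdX
[8] P1: load  L4 | P0:I, P1:E(0), P2:I | bus: BusRd
[9] P0: store L5 := 75 | P0:M(75), P1:I, P2:I | bus: BusRdX,Flush
[10] P0: store L2 := 12 | P0:M(12), P1:I, P2:I | bus: BusRdX,Flush
[11] P2: load  L2 | P0:S(12), P1:I, P2:S(12) | bus: BusRd,Flush
[12] P2: load  L6 | P0:I, P1:I, P2:E(80) | bus: BusRd
[13] P0: store L6 := 88 | P0:M(88), P1:I, P2:I | bus: BusRdX
[14] P0: store L6 := 54 | P0:M(54), P1:I, P2:I | bus: none
[15] P0: load  L2 | P0:S(12), P1:I, P2:S(12) | bus: none
[16] P0: load  L1 | P0:S(89), P1:I, P2:S(89) | bus: BusRd,Flush
[17] P1: store L2 := 51 | P0:I, P1:M(51), P2:I | bus: BusRdX
[18] P1: store L4 := 73 | P0:I, P1:M(73), P2:I | bus: none
[19] P2: load  L0 | P0:S(20), P1:I, P2:S(20) | bus: BusRd
[20] P1: store L1 := 75 | P0:I, P1:M(75), P2:I | bus: BusRdX
[21] P2: store L6 := 49 | P0:I, P1:I, P2:M(49) | bus: BusRdX,Flush
[22] P1: load  L0 | P0:S(20), P1:S(20), P2:S(20) | bus: BusRd
[23] P0: store L2 := 56 | P0:M(56), P1:I, P2:I | bus: BusRdX,Flush
[24] P1: load  L5 | P0:S(75), P1:S(75), P2:I | bus: BusRd,Flush
[25] P0: load  L1 | P0:S(75), P1:S(75), P2:I | bus: BusRd,Flush
[26] P2: store L2 := 28 | P0:I, P1:I, P2:M(28) | bus: BusRdX,Flush

bus = BusRd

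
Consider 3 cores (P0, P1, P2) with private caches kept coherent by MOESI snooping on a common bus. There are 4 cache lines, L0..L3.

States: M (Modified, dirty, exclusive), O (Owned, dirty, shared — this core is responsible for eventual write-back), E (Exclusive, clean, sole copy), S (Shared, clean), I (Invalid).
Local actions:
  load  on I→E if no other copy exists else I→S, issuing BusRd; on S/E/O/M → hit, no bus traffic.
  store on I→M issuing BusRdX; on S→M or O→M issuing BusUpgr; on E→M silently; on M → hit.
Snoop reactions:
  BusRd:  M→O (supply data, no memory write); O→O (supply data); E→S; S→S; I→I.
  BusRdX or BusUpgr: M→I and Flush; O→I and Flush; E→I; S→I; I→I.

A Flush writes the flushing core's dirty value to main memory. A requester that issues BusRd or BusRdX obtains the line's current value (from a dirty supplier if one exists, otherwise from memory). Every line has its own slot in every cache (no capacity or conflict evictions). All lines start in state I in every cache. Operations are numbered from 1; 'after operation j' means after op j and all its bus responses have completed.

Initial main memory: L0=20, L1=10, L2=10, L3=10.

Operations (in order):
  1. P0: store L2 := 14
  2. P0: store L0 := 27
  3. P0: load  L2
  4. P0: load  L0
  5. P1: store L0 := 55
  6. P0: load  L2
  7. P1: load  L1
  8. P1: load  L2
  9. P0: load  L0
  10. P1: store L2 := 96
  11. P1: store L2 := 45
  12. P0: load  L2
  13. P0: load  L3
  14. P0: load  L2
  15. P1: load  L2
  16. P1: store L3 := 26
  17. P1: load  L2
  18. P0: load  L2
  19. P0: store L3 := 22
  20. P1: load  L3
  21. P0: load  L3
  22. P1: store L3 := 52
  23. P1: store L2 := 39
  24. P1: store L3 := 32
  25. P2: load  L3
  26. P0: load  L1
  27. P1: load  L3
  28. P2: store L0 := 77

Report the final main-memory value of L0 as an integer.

1. P0: store L2 := 14  bus=[BusRdX]  L2: P0=M P1=I P2=I  mem[L2]=10
2. P0: store L0 := 27  bus=[BusRdX]  L0: P0=M P1=I P2=I  mem[L0]=20
3. P0: load  L2  bus=[-]  L2: P0=M P1=I P2=I  mem[L2]=10
4. P0: load  L0  bus=[-]  L0: P0=M P1=I P2=I  mem[L0]=20
5. P1: store L0 := 55  bus=[BusRdX,Flush]  L0: P0=I P1=M P2=I  mem[L0]=27
6. P0: load  L2  bus=[-]  L2: P0=M P1=I P2=I  mem[L2]=10
7. P1: load  L1  bus=[BusRd]  L1: P0=I P1=E P2=I  mem[L1]=10
8. P1: load  L2  bus=[BusRd]  L2: P0=O P1=S P2=I  mem[L2]=10
9. P0: load  L0  bus=[BusRd]  L0: P0=S P1=O P2=I  mem[L0]=27
10. P1: store L2 := 96  bus=[BusUpgr,Flush]  L2: P0=I P1=M P2=I  mem[L2]=14
11. P1: store L2 := 45  bus=[-]  L2: P0=I P1=M P2=I  mem[L2]=14
12. P0: load  L2  bus=[BusRd]  L2: P0=S P1=O P2=I  mem[L2]=14
13. P0: load  L3  bus=[BusRd]  L3: P0=E P1=I P2=I  mem[L3]=10
14. P0: load  L2  bus=[-]  L2: P0=S P1=O P2=I  mem[L2]=14
15. P1: load  L2  bus=[-]  L2: P0=S P1=O P2=I  mem[L2]=14
16. P1: store L3 := 26  bus=[BusRdX]  L3: P0=I P1=M P2=I  mem[L3]=10
17. P1: load  L2  bus=[-]  L2: P0=S P1=O P2=I  mem[L2]=14
18. P0: load  L2  bus=[-]  L2: P0=S P1=O P2=I  mem[L2]=14
19. P0: store L3 := 22  bus=[BusRdX,Flush]  L3: P0=M P1=I P2=I  mem[L3]=26
20. P1: load  L3  bus=[BusRd]  L3: P0=O P1=S P2=I  mem[L3]=26
21. P0: load  L3  bus=[-]  L3: P0=O P1=S P2=I  mem[L3]=26
22. P1: store L3 := 52  bus=[BusUpgr,Flush]  L3: P0=I P1=M P2=I  mem[L3]=22
23. P1: store L2 := 39  bus=[BusUpgr]  L2: P0=I P1=M P2=I  mem[L2]=14
24. P1: store L3 := 32  bus=[-]  L3: P0=I P1=M P2=I  mem[L3]=22
25. P2: load  L3  bus=[BusRd]  L3: P0=I P1=O P2=S  mem[L3]=22
26. P0: load  L1  bus=[BusRd]  L1: P0=S P1=S P2=I  mem[L1]=10
27. P1: load  L3  bus=[-]  L3: P0=I P1=O P2=S  mem[L3]=22
28. P2: store L0 := 77  bus=[BusRdX,Flush]  L0: P0=I P1=I P2=M  mem[L0]=55

memory[L0] = 55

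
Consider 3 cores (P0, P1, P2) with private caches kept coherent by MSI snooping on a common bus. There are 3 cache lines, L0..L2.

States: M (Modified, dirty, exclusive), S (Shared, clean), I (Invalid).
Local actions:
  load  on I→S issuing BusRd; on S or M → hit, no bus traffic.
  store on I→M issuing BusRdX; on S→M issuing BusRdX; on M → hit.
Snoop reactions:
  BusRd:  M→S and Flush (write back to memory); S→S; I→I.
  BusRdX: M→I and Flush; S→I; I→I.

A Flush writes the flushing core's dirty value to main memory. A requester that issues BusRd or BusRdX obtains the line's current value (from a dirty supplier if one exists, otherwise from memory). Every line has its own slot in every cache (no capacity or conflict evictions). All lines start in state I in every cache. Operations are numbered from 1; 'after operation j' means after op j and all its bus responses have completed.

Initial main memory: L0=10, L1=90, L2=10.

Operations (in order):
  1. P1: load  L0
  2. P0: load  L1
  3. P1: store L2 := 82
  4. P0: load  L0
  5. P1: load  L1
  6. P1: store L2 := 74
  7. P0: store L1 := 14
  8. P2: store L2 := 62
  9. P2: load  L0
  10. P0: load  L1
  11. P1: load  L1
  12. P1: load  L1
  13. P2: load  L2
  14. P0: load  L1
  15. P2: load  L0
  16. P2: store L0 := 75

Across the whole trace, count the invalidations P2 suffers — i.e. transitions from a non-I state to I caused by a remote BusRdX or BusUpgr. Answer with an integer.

invalidations = 0

  op1 P1: load  L0 → I/S/I on L0; bus BusRd; mem=10
  op2 P0: load  L1 → S/I/I on L1; bus BusRd; mem=90
  op3 P1: store L2 := 82 → I/M/I on L2; bus BusRdX; mem=10
  op4 P0: load  L0 → S/S/I on L0; bus BusRd; mem=10
  op5 P1: load  L1 → S/S/I on L1; bus BusRd; mem=90
  op6 P1: store L2 := 74 → I/M/I on L2; bus (none); mem=10
  op7 P0: store L1 := 14 → M/I/I on L1; bus BusRdX; mem=90
  op8 P2: store L2 := 62 → I/I/M on L2; bus BusRdX Flush; mem=74
  op9 P2: load  L0 → S/S/S on L0; bus BusRd; mem=10
  op10 P0: load  L1 → M/I/I on L1; bus (none); mem=90
  op11 P1: load  L1 → S/S/I on L1; bus BusRd Flush; mem=14
  op12 P1: load  L1 → S/S/I on L1; bus (none); mem=14
  op13 P2: load  L2 → I/I/M on L2; bus (none); mem=74
  op14 P0: load  L1 → S/S/I on L1; bus (none); mem=14
  op15 P2: load  L0 → S/S/S on L0; bus (none); mem=10
  op16 P2: store L0 := 75 → I/I/M on L0; bus BusRdX; mem=10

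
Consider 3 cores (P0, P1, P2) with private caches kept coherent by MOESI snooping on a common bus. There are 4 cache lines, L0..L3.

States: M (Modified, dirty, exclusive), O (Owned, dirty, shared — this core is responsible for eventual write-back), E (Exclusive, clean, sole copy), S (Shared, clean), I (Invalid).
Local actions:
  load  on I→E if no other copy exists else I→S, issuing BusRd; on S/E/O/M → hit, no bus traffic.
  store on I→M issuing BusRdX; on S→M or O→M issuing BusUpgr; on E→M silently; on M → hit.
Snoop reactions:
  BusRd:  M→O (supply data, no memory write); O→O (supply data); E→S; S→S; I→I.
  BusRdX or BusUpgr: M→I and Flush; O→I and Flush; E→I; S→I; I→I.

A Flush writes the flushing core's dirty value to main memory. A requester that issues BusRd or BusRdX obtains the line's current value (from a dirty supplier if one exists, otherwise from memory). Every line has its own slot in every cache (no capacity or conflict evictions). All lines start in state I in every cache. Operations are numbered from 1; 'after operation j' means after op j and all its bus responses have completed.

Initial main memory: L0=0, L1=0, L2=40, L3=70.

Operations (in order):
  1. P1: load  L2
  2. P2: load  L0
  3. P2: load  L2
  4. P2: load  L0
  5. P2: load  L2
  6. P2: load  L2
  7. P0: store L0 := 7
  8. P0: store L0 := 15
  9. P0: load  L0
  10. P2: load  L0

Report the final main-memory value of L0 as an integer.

memory[L0] = 0

1. P1: load  L2  bus=[BusRd]  L2: P0=I P1=E P2=I  mem[L2]=40
2. P2: load  L0  bus=[BusRd]  L0: P0=I P1=I P2=E  mem[L0]=0
3. P2: load  L2  bus=[BusRd]  L2: P0=I P1=S P2=S  mem[L2]=40
4. P2: load  L0  bus=[-]  L0: P0=I P1=I P2=E  mem[L0]=0
5. P2: load  L2  bus=[-]  L2: P0=I P1=S P2=S  mem[L2]=40
6. P2: load  L2  bus=[-]  L2: P0=I P1=S P2=S  mem[L2]=40
7. P0: store L0 := 7  bus=[BusRdX]  L0: P0=M P1=I P2=I  mem[L0]=0
8. P0: store L0 := 15  bus=[-]  L0: P0=M P1=I P2=I  mem[L0]=0
9. P0: load  L0  bus=[-]  L0: P0=M P1=I P2=I  mem[L0]=0
10. P2: load  L0  bus=[BusRd]  L0: P0=O P1=I P2=S  mem[L0]=0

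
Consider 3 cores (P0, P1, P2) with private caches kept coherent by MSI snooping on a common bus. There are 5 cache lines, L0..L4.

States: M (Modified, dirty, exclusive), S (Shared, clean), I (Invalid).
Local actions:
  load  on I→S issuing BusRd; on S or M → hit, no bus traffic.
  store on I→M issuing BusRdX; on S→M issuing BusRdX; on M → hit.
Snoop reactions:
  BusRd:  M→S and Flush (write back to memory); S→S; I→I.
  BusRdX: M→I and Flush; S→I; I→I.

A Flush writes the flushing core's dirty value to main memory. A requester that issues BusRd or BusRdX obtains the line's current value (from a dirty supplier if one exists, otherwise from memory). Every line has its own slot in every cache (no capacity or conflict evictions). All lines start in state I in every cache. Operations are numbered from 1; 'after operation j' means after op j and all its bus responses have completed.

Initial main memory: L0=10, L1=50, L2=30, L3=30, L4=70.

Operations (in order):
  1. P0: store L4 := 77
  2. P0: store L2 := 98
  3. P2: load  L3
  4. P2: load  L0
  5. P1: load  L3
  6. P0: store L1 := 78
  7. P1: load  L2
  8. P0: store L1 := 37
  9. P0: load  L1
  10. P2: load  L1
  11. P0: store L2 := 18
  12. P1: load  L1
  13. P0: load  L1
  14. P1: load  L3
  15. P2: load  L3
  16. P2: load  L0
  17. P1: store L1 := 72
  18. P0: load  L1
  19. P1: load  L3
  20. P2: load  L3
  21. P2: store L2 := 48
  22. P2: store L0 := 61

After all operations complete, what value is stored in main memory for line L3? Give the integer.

step 1: P0: store L4 := 77  ⟶  MII  (L4)  txn=BusRdX  M[L4]=70
step 2: P0: store L2 := 98  ⟶  MII  (L2)  txn=BusRdX  M[L2]=30
step 3: P2: load  L3  ⟶  IIS  (L3)  txn=BusRd  M[L3]=30
step 4: P2: load  L0  ⟶  IIS  (L0)  txn=BusRd  M[L0]=10
step 5: P1: load  L3  ⟶  ISS  (L3)  txn=BusRd  M[L3]=30
step 6: P0: store L1 := 78  ⟶  MII  (L1)  txn=BusRdX  M[L1]=50
step 7: P1: load  L2  ⟶  SSI  (L2)  txn=BusRd+Flush  M[L2]=98
step 8: P0: store L1 := 37  ⟶  MII  (L1)  txn=∅  M[L1]=50
step 9: P0: load  L1  ⟶  MII  (L1)  txn=∅  M[L1]=50
step 10: P2: load  L1  ⟶  SIS  (L1)  txn=BusRd+Flush  M[L1]=37
step 11: P0: store L2 := 18  ⟶  MII  (L2)  txn=BusRdX  M[L2]=98
step 12: P1: load  L1  ⟶  SSS  (L1)  txn=BusRd  M[L1]=37
step 13: P0: load  L1  ⟶  SSS  (L1)  txn=∅  M[L1]=37
step 14: P1: load  L3  ⟶  ISS  (L3)  txn=∅  M[L3]=30
step 15: P2: load  L3  ⟶  ISS  (L3)  txn=∅  M[L3]=30
step 16: P2: load  L0  ⟶  IIS  (L0)  txn=∅  M[L0]=10
step 17: P1: store L1 := 72  ⟶  IMI  (L1)  txn=BusRdX  M[L1]=37
step 18: P0: load  L1  ⟶  SSI  (L1)  txn=BusRd+Flush  M[L1]=72
step 19: P1: load  L3  ⟶  ISS  (L3)  txn=∅  M[L3]=30
step 20: P2: load  L3  ⟶  ISS  (L3)  txn=∅  M[L3]=30
step 21: P2: store L2 := 48  ⟶  IIM  (L2)  txn=BusRdX+Flush  M[L2]=18
step 22: P2: store L0 := 61  ⟶  IIM  (L0)  txn=BusRdX  M[L0]=10

memory[L3] = 30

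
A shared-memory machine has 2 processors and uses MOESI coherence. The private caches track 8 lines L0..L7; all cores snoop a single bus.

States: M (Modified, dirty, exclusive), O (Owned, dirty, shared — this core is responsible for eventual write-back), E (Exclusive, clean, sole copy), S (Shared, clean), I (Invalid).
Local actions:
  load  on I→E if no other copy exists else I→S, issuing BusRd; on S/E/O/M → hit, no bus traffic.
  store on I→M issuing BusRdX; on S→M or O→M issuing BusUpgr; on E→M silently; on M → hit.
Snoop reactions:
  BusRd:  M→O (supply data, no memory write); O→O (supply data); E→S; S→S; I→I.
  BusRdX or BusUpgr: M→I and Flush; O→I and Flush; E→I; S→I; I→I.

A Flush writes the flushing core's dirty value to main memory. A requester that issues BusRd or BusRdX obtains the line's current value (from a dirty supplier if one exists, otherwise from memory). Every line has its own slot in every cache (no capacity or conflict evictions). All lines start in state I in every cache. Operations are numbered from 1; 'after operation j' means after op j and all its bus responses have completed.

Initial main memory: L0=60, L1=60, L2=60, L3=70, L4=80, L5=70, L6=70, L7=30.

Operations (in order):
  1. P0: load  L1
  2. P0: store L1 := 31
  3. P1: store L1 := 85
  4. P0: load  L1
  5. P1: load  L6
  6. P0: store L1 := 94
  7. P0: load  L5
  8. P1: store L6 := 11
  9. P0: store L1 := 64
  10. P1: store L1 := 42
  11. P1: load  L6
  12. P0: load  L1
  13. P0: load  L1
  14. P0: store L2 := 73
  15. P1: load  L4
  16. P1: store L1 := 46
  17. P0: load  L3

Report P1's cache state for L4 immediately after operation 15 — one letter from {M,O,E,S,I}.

step 1: P0: load  L1  ⟶  EI  (L1)  txn=BusRd  M[L1]=60
step 2: P0: store L1 := 31  ⟶  MI  (L1)  txn=∅  M[L1]=60
step 3: P1: store L1 := 85  ⟶  IM  (L1)  txn=BusRdX+Flush  M[L1]=31
step 4: P0: load  L1  ⟶  SO  (L1)  txn=BusRd  M[L1]=31
step 5: P1: load  L6  ⟶  IE  (L6)  txn=BusRd  M[L6]=70
step 6: P0: store L1 := 94  ⟶  MI  (L1)  txn=BusUpgr+Flush  M[L1]=85
step 7: P0: load  L5  ⟶  EI  (L5)  txn=BusRd  M[L5]=70
step 8: P1: store L6 := 11  ⟶  IM  (L6)  txn=∅  M[L6]=70
step 9: P0: store L1 := 64  ⟶  MI  (L1)  txn=∅  M[L1]=85
step 10: P1: store L1 := 42  ⟶  IM  (L1)  txn=BusRdX+Flush  M[L1]=64
step 11: P1: load  L6  ⟶  IM  (L6)  txn=∅  M[L6]=70
step 12: P0: load  L1  ⟶  SO  (L1)  txn=BusRd  M[L1]=64
step 13: P0: load  L1  ⟶  SO  (L1)  txn=∅  M[L1]=64
step 14: P0: store L2 := 73  ⟶  MI  (L2)  txn=BusRdX  M[L2]=60
step 15: P1: load  L4  ⟶  IE  (L4)  txn=BusRd  M[L4]=80
step 16: P1: store L1 := 46  ⟶  IM  (L1)  txn=BusUpgr  M[L1]=64
step 17: P0: load  L3  ⟶  EI  (L3)  txn=BusRd  M[L3]=70

state = E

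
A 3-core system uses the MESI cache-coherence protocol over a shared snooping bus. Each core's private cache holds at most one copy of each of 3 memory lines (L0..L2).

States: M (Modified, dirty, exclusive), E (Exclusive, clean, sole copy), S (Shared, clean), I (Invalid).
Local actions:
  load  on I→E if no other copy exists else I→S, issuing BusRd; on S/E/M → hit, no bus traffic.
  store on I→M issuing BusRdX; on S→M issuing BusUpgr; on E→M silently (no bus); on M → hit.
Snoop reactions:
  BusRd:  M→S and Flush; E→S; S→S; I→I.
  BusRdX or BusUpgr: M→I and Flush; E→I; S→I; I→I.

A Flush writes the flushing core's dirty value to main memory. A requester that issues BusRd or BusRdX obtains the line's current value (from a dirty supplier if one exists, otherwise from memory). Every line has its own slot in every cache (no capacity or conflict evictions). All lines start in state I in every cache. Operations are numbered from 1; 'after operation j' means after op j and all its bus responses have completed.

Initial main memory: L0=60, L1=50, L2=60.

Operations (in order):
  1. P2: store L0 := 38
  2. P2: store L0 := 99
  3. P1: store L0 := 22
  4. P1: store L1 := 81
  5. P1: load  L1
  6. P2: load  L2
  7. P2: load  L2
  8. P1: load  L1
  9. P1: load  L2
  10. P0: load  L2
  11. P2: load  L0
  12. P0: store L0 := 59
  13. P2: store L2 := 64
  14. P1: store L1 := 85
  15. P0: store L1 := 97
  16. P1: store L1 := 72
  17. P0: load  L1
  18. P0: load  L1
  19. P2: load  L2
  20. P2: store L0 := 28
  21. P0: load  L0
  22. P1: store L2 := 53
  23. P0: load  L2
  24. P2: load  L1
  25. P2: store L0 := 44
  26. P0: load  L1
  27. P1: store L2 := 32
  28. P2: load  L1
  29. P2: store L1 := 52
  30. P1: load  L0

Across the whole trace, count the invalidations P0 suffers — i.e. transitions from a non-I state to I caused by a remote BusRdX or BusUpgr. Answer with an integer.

step 1: P2: store L0 := 38  ⟶  IIM  (L0)  txn=BusRdX  M[L0]=60
step 2: P2: store L0 := 99  ⟶  IIM  (L0)  txn=∅  M[L0]=60
step 3: P1: store L0 := 22  ⟶  IMI  (L0)  txn=BusRdX+Flush  M[L0]=99
step 4: P1: store L1 := 81  ⟶  IMI  (L1)  txn=BusRdX  M[L1]=50
step 5: P1: load  L1  ⟶  IMI  (L1)  txn=∅  M[L1]=50
step 6: P2: load  L2  ⟶  IIE  (L2)  txn=BusRd  M[L2]=60
step 7: P2: load  L2  ⟶  IIE  (L2)  txn=∅  M[L2]=60
step 8: P1: load  L1  ⟶  IMI  (L1)  txn=∅  M[L1]=50
step 9: P1: load  L2  ⟶  ISS  (L2)  txn=BusRd  M[L2]=60
step 10: P0: load  L2  ⟶  SSS  (L2)  txn=BusRd  M[L2]=60
step 11: P2: load  L0  ⟶  ISS  (L0)  txn=BusRd+Flush  M[L0]=22
step 12: P0: store L0 := 59  ⟶  MII  (L0)  txn=BusRdX  M[L0]=22
step 13: P2: store L2 := 64  ⟶  IIM  (L2)  txn=BusUpgr  M[L2]=60
step 14: P1: store L1 := 85  ⟶  IMI  (L1)  txn=∅  M[L1]=50
step 15: P0: store L1 := 97  ⟶  MII  (L1)  txn=BusRdX+Flush  M[L1]=85
step 16: P1: store L1 := 72  ⟶  IMI  (L1)  txn=BusRdX+Flush  M[L1]=97
step 17: P0: load  L1  ⟶  SSI  (L1)  txn=BusRd+Flush  M[L1]=72
step 18: P0: load  L1  ⟶  SSI  (L1)  txn=∅  M[L1]=72
step 19: P2: load  L2  ⟶  IIM  (L2)  txn=∅  M[L2]=60
step 20: P2: store L0 := 28  ⟶  IIM  (L0)  txn=BusRdX+Flush  M[L0]=59
step 21: P0: load  L0  ⟶  SIS  (L0)  txn=BusRd+Flush  M[L0]=28
step 22: P1: store L2 := 53  ⟶  IMI  (L2)  txn=BusRdX+Flush  M[L2]=64
step 23: P0: load  L2  ⟶  SSI  (L2)  txn=BusRd+Flush  M[L2]=53
step 24: P2: load  L1  ⟶  SSS  (L1)  txn=BusRd  M[L1]=72
step 25: P2: store L0 := 44  ⟶  IIM  (L0)  txn=BusUpgr  M[L0]=28
step 26: P0: load  L1  ⟶  SSS  (L1)  txn=∅  M[L1]=72
step 27: P1: store L2 := 32  ⟶  IMI  (L2)  txn=BusUpgr  M[L2]=53
step 28: P2: load  L1  ⟶  SSS  (L1)  txn=∅  M[L1]=72
step 29: P2: store L1 := 52  ⟶  IIM  (L1)  txn=BusUpgr  M[L1]=72
step 30: P1: load  L0  ⟶  ISS  (L0)  txn=BusRd+Flush  M[L0]=44

invalidations = 6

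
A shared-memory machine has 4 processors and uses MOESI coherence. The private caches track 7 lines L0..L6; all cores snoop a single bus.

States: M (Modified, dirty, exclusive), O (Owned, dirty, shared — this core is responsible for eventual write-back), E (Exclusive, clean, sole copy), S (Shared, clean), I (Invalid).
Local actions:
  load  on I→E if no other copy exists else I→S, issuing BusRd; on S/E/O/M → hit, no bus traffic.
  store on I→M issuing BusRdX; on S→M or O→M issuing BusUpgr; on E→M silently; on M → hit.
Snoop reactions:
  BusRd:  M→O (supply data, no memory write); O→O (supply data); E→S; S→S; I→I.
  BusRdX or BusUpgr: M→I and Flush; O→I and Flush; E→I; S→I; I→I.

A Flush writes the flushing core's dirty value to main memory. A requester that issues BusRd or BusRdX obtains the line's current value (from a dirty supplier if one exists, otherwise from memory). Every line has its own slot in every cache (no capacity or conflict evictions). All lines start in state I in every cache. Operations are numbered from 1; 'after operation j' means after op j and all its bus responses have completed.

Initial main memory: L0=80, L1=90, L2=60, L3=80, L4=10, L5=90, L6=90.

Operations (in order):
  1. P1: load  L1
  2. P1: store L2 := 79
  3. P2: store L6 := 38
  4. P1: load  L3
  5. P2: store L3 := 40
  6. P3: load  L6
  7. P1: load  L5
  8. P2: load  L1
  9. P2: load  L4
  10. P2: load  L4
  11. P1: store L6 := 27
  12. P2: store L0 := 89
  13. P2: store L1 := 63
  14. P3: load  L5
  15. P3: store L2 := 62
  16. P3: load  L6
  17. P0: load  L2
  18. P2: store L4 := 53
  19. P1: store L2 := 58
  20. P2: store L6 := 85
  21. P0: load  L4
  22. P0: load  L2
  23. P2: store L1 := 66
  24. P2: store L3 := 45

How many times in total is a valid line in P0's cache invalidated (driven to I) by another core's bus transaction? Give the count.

[1] P1: load  L1 | P0:I, P1:E(90), P2:I, P3:I | bus: BusRd
[2] P1: store L2 := 79 | P0:I, P1:M(79), P2:I, P3:I | bus: BusRdX
[3] P2: store L6 := 38 | P0:I, P1:I, P2:M(38), P3:I | bus: BusRdX
[4] P1: load  L3 | P0:I, P1:E(80), P2:I, P3:I | bus: BusRd
[5] P2: store L3 := 40 | P0:I, P1:I, P2:M(40), P3:I | bus: BusRdX
[6] P3: load  L6 | P0:I, P1:I, P2:O(38), P3:S(38) | bus: BusRd
[7] P1: load  L5 | P0:I, P1:E(90), P2:I, P3:I | bus: BusRd
[8] P2: load  L1 | P0:I, P1:S(90), P2:S(90), P3:I | bus: BusRd
[9] P2: load  L4 | P0:I, P1:I, P2:E(10), P3:I | bus: BusRd
[10] P2: load  L4 | P0:I, P1:I, P2:E(10), P3:I | bus: none
[11] P1: store L6 := 27 | P0:I, P1:M(27), P2:I, P3:I | bus: BusRdX,Flush
[12] P2: store L0 := 89 | P0:I, P1:I, P2:M(89), P3:I | bus: BusRdX
[13] P2: store L1 := 63 | P0:I, P1:I, P2:M(63), P3:I | bus: BusUpgr
[14] P3: load  L5 | P0:I, P1:S(90), P2:I, P3:S(90) | bus: BusRd
[15] P3: store L2 := 62 | P0:I, P1:I, P2:I, P3:M(62) | bus: BusRdX,Flush
[16] P3: load  L6 | P0:I, P1:O(27), P2:I, P3:S(27) | bus: BusRd
[17] P0: load  L2 | P0:S(62), P1:I, P2:I, P3:O(62) | bus: BusRd
[18] P2: store L4 := 53 | P0:I, P1:I, P2:M(53), P3:I | bus: none
[19] P1: store L2 := 58 | P0:I, P1:M(58), P2:I, P3:I | bus: BusRdX,Flush
[20] P2: store L6 := 85 | P0:I, P1:I, P2:M(85), P3:I | bus: BusRdX,Flush
[21] P0: load  L4 | P0:S(53), P1:I, P2:O(53), P3:I | bus: BusRd
[22] P0: load  L2 | P0:S(58), P1:O(58), P2:I, P3:I | bus: BusRd
[23] P2: store L1 := 66 | P0:I, P1:I, P2:M(66), P3:I | bus: none
[24] P2: store L3 := 45 | P0:I, P1:I, P2:M(45), P3:I | bus: none

invalidations = 1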